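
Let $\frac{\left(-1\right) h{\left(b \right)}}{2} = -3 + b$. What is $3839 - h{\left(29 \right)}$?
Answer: $3891$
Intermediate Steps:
$h{\left(b \right)} = 6 - 2 b$ ($h{\left(b \right)} = - 2 \left(-3 + b\right) = 6 - 2 b$)
$3839 - h{\left(29 \right)} = 3839 - \left(6 - 58\right) = 3839 - -52 = 3839 + 52 = 3891$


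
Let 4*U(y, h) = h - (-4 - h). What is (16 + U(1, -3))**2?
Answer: 961/4 ≈ 240.25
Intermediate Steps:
U(y, h) = 1 + h/2 (U(y, h) = (h - (-4 - h))/4 = (h + (4 + h))/4 = (4 + 2*h)/4 = 1 + h/2)
(16 + U(1, -3))**2 = (16 + (1 + (1/2)*(-3)))**2 = (16 + (1 - 3/2))**2 = (16 - 1/2)**2 = (31/2)**2 = 961/4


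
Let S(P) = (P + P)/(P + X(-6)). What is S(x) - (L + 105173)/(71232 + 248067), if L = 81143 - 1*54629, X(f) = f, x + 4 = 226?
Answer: 3147899/1915794 ≈ 1.6431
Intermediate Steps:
x = 222 (x = -4 + 226 = 222)
L = 26514 (L = 81143 - 54629 = 26514)
S(P) = 2*P/(-6 + P) (S(P) = (P + P)/(P - 6) = (2*P)/(-6 + P) = 2*P/(-6 + P))
S(x) - (L + 105173)/(71232 + 248067) = 2*222/(-6 + 222) - (26514 + 105173)/(71232 + 248067) = 2*222/216 - 131687/319299 = 2*222*(1/216) - 131687/319299 = 37/18 - 1*131687/319299 = 37/18 - 131687/319299 = 3147899/1915794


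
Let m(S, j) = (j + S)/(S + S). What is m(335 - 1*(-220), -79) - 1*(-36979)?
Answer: 20523583/555 ≈ 36979.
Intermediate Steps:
m(S, j) = (S + j)/(2*S) (m(S, j) = (S + j)/((2*S)) = (S + j)*(1/(2*S)) = (S + j)/(2*S))
m(335 - 1*(-220), -79) - 1*(-36979) = ((335 - 1*(-220)) - 79)/(2*(335 - 1*(-220))) - 1*(-36979) = ((335 + 220) - 79)/(2*(335 + 220)) + 36979 = (½)*(555 - 79)/555 + 36979 = (½)*(1/555)*476 + 36979 = 238/555 + 36979 = 20523583/555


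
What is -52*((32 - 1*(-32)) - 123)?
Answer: 3068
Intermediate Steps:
-52*((32 - 1*(-32)) - 123) = -52*((32 + 32) - 123) = -52*(64 - 123) = -52*(-59) = 3068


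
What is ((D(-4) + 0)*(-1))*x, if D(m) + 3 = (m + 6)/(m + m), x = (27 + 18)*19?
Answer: 11115/4 ≈ 2778.8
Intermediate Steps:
x = 855 (x = 45*19 = 855)
D(m) = -3 + (6 + m)/(2*m) (D(m) = -3 + (m + 6)/(m + m) = -3 + (6 + m)/((2*m)) = -3 + (6 + m)*(1/(2*m)) = -3 + (6 + m)/(2*m))
((D(-4) + 0)*(-1))*x = (((-5/2 + 3/(-4)) + 0)*(-1))*855 = (((-5/2 + 3*(-¼)) + 0)*(-1))*855 = (((-5/2 - ¾) + 0)*(-1))*855 = ((-13/4 + 0)*(-1))*855 = -13/4*(-1)*855 = (13/4)*855 = 11115/4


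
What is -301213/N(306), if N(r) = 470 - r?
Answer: -301213/164 ≈ -1836.7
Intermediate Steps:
-301213/N(306) = -301213/(470 - 1*306) = -301213/(470 - 306) = -301213/164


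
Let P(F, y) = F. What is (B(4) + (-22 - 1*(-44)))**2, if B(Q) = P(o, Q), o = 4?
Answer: 676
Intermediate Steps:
B(Q) = 4
(B(4) + (-22 - 1*(-44)))**2 = (4 + (-22 - 1*(-44)))**2 = (4 + (-22 + 44))**2 = (4 + 22)**2 = 26**2 = 676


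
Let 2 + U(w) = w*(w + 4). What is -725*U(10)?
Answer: -100050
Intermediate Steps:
U(w) = -2 + w*(4 + w) (U(w) = -2 + w*(w + 4) = -2 + w*(4 + w))
-725*U(10) = -725*(-2 + 10² + 4*10) = -725*(-2 + 100 + 40) = -725*138 = -100050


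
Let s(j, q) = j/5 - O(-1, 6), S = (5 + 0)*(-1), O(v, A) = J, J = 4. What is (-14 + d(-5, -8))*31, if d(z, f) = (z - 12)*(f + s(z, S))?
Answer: 6417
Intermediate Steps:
O(v, A) = 4
S = -5 (S = 5*(-1) = -5)
s(j, q) = -4 + j/5 (s(j, q) = j/5 - 1*4 = j*(1/5) - 4 = j/5 - 4 = -4 + j/5)
d(z, f) = (-12 + z)*(-4 + f + z/5) (d(z, f) = (z - 12)*(f + (-4 + z/5)) = (-12 + z)*(-4 + f + z/5))
(-14 + d(-5, -8))*31 = (-14 + (48 - 12*(-8) - 32/5*(-5) + (1/5)*(-5)**2 - 8*(-5)))*31 = (-14 + (48 + 96 + 32 + (1/5)*25 + 40))*31 = (-14 + (48 + 96 + 32 + 5 + 40))*31 = (-14 + 221)*31 = 207*31 = 6417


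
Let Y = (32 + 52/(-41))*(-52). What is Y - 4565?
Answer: -252685/41 ≈ -6163.0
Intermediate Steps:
Y = -65520/41 (Y = (32 + 52*(-1/41))*(-52) = (32 - 52/41)*(-52) = (1260/41)*(-52) = -65520/41 ≈ -1598.0)
Y - 4565 = -65520/41 - 4565 = -252685/41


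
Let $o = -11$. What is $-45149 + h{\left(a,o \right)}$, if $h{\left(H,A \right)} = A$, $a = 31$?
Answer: $-45160$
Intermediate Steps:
$-45149 + h{\left(a,o \right)} = -45149 - 11 = -45160$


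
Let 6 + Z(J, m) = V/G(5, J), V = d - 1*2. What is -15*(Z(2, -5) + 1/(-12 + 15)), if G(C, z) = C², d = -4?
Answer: 443/5 ≈ 88.600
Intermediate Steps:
V = -6 (V = -4 - 1*2 = -4 - 2 = -6)
Z(J, m) = -156/25 (Z(J, m) = -6 - 6/(5²) = -6 - 6/25 = -156/25)
-15*(Z(2, -5) + 1/(-12 + 15)) = -15*(-156/25 + 1/(-12 + 15)) = -15*(-156/25 + 1/3) = -15*(-156/25 + ⅓) = -15*(-443/75) = 443/5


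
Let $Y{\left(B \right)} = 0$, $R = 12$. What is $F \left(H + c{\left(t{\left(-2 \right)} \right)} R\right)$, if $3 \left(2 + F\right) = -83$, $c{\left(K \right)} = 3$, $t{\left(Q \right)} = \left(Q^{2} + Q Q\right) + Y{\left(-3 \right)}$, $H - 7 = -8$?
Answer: $- \frac{3115}{3} \approx -1038.3$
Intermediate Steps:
$H = -1$ ($H = 7 - 8 = -1$)
$t{\left(Q \right)} = 2 Q^{2}$ ($t{\left(Q \right)} = \left(Q^{2} + Q Q\right) + 0 = \left(Q^{2} + Q^{2}\right) + 0 = 2 Q^{2} + 0 = 2 Q^{2}$)
$F = - \frac{89}{3}$ ($F = -2 + \frac{1}{3} \left(-83\right) = -2 - \frac{83}{3} = - \frac{89}{3} \approx -29.667$)
$F \left(H + c{\left(t{\left(-2 \right)} \right)} R\right) = - \frac{89 \left(-1 + 3 \cdot 12\right)}{3} = - \frac{89 \left(-1 + 36\right)}{3} = \left(- \frac{89}{3}\right) 35 = - \frac{3115}{3}$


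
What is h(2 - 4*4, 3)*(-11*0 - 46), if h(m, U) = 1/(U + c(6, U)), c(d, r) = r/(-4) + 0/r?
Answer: -184/9 ≈ -20.444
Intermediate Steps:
c(d, r) = -r/4 (c(d, r) = r*(-1/4) + 0 = -r/4 + 0 = -r/4)
h(m, U) = 4/(3*U) (h(m, U) = 1/(U - U/4) = 1/(3*U/4) = 4/(3*U))
h(2 - 4*4, 3)*(-11*0 - 46) = ((4/3)/3)*(-11*0 - 46) = ((4/3)*(1/3))*(0 - 46) = (4/9)*(-46) = -184/9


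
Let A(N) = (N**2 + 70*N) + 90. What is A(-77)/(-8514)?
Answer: -629/8514 ≈ -0.073878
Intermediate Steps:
A(N) = 90 + N**2 + 70*N
A(-77)/(-8514) = (90 + (-77)**2 + 70*(-77))/(-8514) = (90 + 5929 - 5390)*(-1/8514) = 629*(-1/8514) = -629/8514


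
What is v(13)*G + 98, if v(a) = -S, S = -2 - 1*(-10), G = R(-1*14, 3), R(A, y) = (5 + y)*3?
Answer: -94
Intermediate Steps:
R(A, y) = 15 + 3*y
G = 24 (G = 15 + 3*3 = 15 + 9 = 24)
S = 8 (S = -2 + 10 = 8)
v(a) = -8 (v(a) = -1*8 = -8)
v(13)*G + 98 = -8*24 + 98 = -192 + 98 = -94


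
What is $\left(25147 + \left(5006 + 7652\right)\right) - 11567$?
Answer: $26238$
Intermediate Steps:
$\left(25147 + \left(5006 + 7652\right)\right) - 11567 = \left(25147 + 12658\right) - 11567 = 37805 - 11567 = 26238$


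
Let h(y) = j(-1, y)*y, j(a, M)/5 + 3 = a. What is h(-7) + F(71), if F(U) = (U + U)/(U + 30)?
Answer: 14282/101 ≈ 141.41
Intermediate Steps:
j(a, M) = -15 + 5*a
F(U) = 2*U/(30 + U) (F(U) = (2*U)/(30 + U) = 2*U/(30 + U))
h(y) = -20*y (h(y) = (-15 + 5*(-1))*y = (-15 - 5)*y = -20*y)
h(-7) + F(71) = -20*(-7) + 2*71/(30 + 71) = 140 + 2*71/101 = 140 + 2*71*(1/101) = 140 + 142/101 = 14282/101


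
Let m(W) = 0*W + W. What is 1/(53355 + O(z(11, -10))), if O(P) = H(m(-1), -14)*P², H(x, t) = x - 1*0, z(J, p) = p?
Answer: 1/53255 ≈ 1.8778e-5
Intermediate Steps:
m(W) = W (m(W) = 0 + W = W)
H(x, t) = x (H(x, t) = x + 0 = x)
O(P) = -P²
1/(53355 + O(z(11, -10))) = 1/(53355 - 1*(-10)²) = 1/(53355 - 1*100) = 1/(53355 - 100) = 1/53255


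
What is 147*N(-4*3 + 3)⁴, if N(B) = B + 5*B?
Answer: 1249949232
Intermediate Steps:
N(B) = 6*B
147*N(-4*3 + 3)⁴ = 147*(6*(-4*3 + 3))⁴ = 147*(6*(-12 + 3))⁴ = 147*(6*(-9))⁴ = 147*(-54)⁴ = 147*8503056 = 1249949232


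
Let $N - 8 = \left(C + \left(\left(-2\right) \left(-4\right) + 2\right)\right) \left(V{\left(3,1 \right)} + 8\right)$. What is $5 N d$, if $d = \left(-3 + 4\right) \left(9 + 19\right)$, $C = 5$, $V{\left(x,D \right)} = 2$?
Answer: $22120$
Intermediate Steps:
$N = 158$ ($N = 8 + \left(5 + \left(\left(-2\right) \left(-4\right) + 2\right)\right) \left(2 + 8\right) = 8 + \left(5 + \left(8 + 2\right)\right) 10 = 8 + \left(5 + 10\right) 10 = 8 + 15 \cdot 10 = 8 + 150 = 158$)
$d = 28$ ($d = 1 \cdot 28 = 28$)
$5 N d = 5 \cdot 158 \cdot 28 = 790 \cdot 28 = 22120$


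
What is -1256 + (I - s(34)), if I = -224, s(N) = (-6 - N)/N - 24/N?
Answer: -25128/17 ≈ -1478.1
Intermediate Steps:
s(N) = -24/N + (-6 - N)/N (s(N) = (-6 - N)/N - 24/N = -24/N + (-6 - N)/N)
-1256 + (I - s(34)) = -1256 + (-224 - (-30 - 1*34)/34) = -1256 + (-224 - (-30 - 34)/34) = -1256 + (-224 - (-64)/34) = -1256 + (-224 - 1*(-32/17)) = -1256 + (-224 + 32/17) = -1256 - 3776/17 = -25128/17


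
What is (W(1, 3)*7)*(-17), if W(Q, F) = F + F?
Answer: -714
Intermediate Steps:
W(Q, F) = 2*F
(W(1, 3)*7)*(-17) = ((2*3)*7)*(-17) = (6*7)*(-17) = 42*(-17) = -714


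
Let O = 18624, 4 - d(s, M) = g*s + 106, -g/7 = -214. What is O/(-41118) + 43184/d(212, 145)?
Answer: -641006232/1088523667 ≈ -0.58888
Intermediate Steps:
g = 1498 (g = -7*(-214) = 1498)
d(s, M) = -102 - 1498*s (d(s, M) = 4 - (1498*s + 106) = 4 - (106 + 1498*s) = 4 + (-106 - 1498*s) = -102 - 1498*s)
O/(-41118) + 43184/d(212, 145) = 18624/(-41118) + 43184/(-102 - 1498*212) = 18624*(-1/41118) + 43184/(-102 - 317576) = -3104/6853 + 43184/(-317678) = -3104/6853 + 43184*(-1/317678) = -3104/6853 - 21592/158839 = -641006232/1088523667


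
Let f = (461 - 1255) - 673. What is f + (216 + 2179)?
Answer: 928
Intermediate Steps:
f = -1467 (f = -794 - 673 = -1467)
f + (216 + 2179) = -1467 + (216 + 2179) = -1467 + 2395 = 928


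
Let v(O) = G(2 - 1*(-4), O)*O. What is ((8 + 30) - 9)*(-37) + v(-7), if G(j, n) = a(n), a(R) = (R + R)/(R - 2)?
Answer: -9755/9 ≈ -1083.9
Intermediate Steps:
a(R) = 2*R/(-2 + R) (a(R) = (2*R)/(-2 + R) = 2*R/(-2 + R))
G(j, n) = 2*n/(-2 + n)
v(O) = 2*O²/(-2 + O) (v(O) = (2*O/(-2 + O))*O = 2*O²/(-2 + O))
((8 + 30) - 9)*(-37) + v(-7) = ((8 + 30) - 9)*(-37) + 2*(-7)²/(-2 - 7) = (38 - 9)*(-37) + 2*49/(-9) = 29*(-37) + 2*49*(-⅑) = -1073 - 98/9 = -9755/9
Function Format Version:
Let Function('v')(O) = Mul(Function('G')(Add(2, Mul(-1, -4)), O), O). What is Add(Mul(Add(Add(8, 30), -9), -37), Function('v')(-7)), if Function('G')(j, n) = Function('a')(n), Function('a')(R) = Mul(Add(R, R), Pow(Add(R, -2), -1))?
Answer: Rational(-9755, 9) ≈ -1083.9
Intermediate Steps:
Function('a')(R) = Mul(2, R, Pow(Add(-2, R), -1)) (Function('a')(R) = Mul(Mul(2, R), Pow(Add(-2, R), -1)) = Mul(2, R, Pow(Add(-2, R), -1)))
Function('G')(j, n) = Mul(2, n, Pow(Add(-2, n), -1))
Function('v')(O) = Mul(2, Pow(O, 2), Pow(Add(-2, O), -1)) (Function('v')(O) = Mul(Mul(2, O, Pow(Add(-2, O), -1)), O) = Mul(2, Pow(O, 2), Pow(Add(-2, O), -1)))
Add(Mul(Add(Add(8, 30), -9), -37), Function('v')(-7)) = Add(Mul(Add(Add(8, 30), -9), -37), Mul(2, Pow(-7, 2), Pow(Add(-2, -7), -1))) = Add(Mul(Add(38, -9), -37), Mul(2, 49, Pow(-9, -1))) = Add(Mul(29, -37), Mul(2, 49, Rational(-1, 9))) = Add(-1073, Rational(-98, 9)) = Rational(-9755, 9)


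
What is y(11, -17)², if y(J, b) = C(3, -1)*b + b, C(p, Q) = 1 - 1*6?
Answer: 4624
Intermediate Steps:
C(p, Q) = -5 (C(p, Q) = 1 - 6 = -5)
y(J, b) = -4*b (y(J, b) = -5*b + b = -4*b)
y(11, -17)² = (-4*(-17))² = 68² = 4624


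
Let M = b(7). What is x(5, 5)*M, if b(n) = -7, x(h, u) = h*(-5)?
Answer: 175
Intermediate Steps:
x(h, u) = -5*h
M = -7
x(5, 5)*M = -5*5*(-7) = -25*(-7) = 175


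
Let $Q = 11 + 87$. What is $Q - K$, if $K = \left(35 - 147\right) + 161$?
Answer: $49$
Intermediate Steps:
$K = 49$ ($K = -112 + 161 = 49$)
$Q = 98$
$Q - K = 98 - 49 = 49$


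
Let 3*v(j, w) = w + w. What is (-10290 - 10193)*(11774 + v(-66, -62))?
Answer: -720960634/3 ≈ -2.4032e+8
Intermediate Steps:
v(j, w) = 2*w/3 (v(j, w) = (w + w)/3 = (2*w)/3 = 2*w/3)
(-10290 - 10193)*(11774 + v(-66, -62)) = (-10290 - 10193)*(11774 + (⅔)*(-62)) = -20483*(11774 - 124/3) = -20483*35198/3 = -720960634/3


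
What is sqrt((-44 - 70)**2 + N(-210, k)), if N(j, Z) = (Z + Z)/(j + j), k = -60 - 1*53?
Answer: sqrt(573147330)/210 ≈ 114.00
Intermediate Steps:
k = -113 (k = -60 - 53 = -113)
N(j, Z) = Z/j (N(j, Z) = (2*Z)/((2*j)) = (2*Z)*(1/(2*j)) = Z/j)
sqrt((-44 - 70)**2 + N(-210, k)) = sqrt((-44 - 70)**2 - 113/(-210)) = sqrt((-114)**2 - 113*(-1/210)) = sqrt(12996 + 113/210) = sqrt(2729273/210) = sqrt(573147330)/210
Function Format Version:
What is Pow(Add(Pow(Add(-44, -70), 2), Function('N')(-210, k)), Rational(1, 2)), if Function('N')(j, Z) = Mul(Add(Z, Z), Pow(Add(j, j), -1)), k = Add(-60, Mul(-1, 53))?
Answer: Mul(Rational(1, 210), Pow(573147330, Rational(1, 2))) ≈ 114.00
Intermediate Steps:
k = -113 (k = Add(-60, -53) = -113)
Function('N')(j, Z) = Mul(Z, Pow(j, -1)) (Function('N')(j, Z) = Mul(Mul(2, Z), Pow(Mul(2, j), -1)) = Mul(Mul(2, Z), Mul(Rational(1, 2), Pow(j, -1))) = Mul(Z, Pow(j, -1)))
Pow(Add(Pow(Add(-44, -70), 2), Function('N')(-210, k)), Rational(1, 2)) = Pow(Add(Pow(Add(-44, -70), 2), Mul(-113, Pow(-210, -1))), Rational(1, 2)) = Pow(Add(Pow(-114, 2), Mul(-113, Rational(-1, 210))), Rational(1, 2)) = Pow(Add(12996, Rational(113, 210)), Rational(1, 2)) = Pow(Rational(2729273, 210), Rational(1, 2)) = Mul(Rational(1, 210), Pow(573147330, Rational(1, 2)))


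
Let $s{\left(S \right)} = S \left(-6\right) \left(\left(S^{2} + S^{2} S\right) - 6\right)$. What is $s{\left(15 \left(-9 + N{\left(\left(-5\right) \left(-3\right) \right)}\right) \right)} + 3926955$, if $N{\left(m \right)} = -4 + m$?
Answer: $-1093965$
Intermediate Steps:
$s{\left(S \right)} = - 6 S \left(-6 + S^{2} + S^{3}\right)$ ($s{\left(S \right)} = - 6 S \left(\left(S^{2} + S^{3}\right) - 6\right) = - 6 S \left(-6 + S^{2} + S^{3}\right)$)
$s{\left(15 \left(-9 + N{\left(\left(-5\right) \left(-3\right) \right)}\right) \right)} + 3926955 = 6 \cdot 15 \left(-9 - -11\right) \left(6 - \left(15 \left(-9 - -11\right)\right)^{2} - \left(15 \left(-9 - -11\right)\right)^{3}\right) + 3926955 = 6 \cdot 15 \left(-9 + \left(-4 + 15\right)\right) \left(6 - \left(15 \left(-9 + \left(-4 + 15\right)\right)\right)^{2} - \left(15 \left(-9 + \left(-4 + 15\right)\right)\right)^{3}\right) + 3926955 = 6 \cdot 15 \left(-9 + 11\right) \left(6 - \left(15 \left(-9 + 11\right)\right)^{2} - \left(15 \left(-9 + 11\right)\right)^{3}\right) + 3926955 = 6 \cdot 15 \cdot 2 \left(6 - \left(15 \cdot 2\right)^{2} - \left(15 \cdot 2\right)^{3}\right) + 3926955 = 6 \cdot 30 \left(6 - 30^{2} - 30^{3}\right) + 3926955 = 6 \cdot 30 \left(6 - 900 - 27000\right) + 3926955 = 6 \cdot 30 \left(-27894\right) + 3926955 = -5020920 + 3926955 = -1093965$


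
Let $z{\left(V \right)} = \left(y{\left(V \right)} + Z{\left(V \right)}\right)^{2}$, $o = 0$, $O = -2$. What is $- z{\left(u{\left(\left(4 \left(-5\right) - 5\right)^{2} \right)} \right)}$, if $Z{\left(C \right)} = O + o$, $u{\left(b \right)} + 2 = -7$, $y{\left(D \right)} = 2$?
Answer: $0$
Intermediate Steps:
$u{\left(b \right)} = -9$ ($u{\left(b \right)} = -2 - 7 = -9$)
$Z{\left(C \right)} = -2$ ($Z{\left(C \right)} = -2 + 0 = -2$)
$z{\left(V \right)} = 0$ ($z{\left(V \right)} = \left(2 - 2\right)^{2} = 0^{2} = 0$)
$- z{\left(u{\left(\left(4 \left(-5\right) - 5\right)^{2} \right)} \right)} = \left(-1\right) 0 = 0$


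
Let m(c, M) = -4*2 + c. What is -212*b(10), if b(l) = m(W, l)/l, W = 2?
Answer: 636/5 ≈ 127.20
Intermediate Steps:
m(c, M) = -8 + c
b(l) = -6/l (b(l) = (-8 + 2)/l = -6/l)
-212*b(10) = -(-1272)/10 = -212*(-⅗) = 636/5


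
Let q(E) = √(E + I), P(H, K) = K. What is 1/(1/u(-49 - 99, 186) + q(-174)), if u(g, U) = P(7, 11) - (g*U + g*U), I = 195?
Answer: -55067/63679864268 + 3032374489*√21/63679864268 ≈ 0.21822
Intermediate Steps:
q(E) = √(195 + E) (q(E) = √(E + 195) = √(195 + E))
u(g, U) = 11 - 2*U*g (u(g, U) = 11 - (g*U + g*U) = 11 - (U*g + U*g) = 11 - 2*U*g)
1/(1/u(-49 - 99, 186) + q(-174)) = 1/(1/(11 - 2*186*(-49 - 99)) + √(195 - 174)) = 1/(1/(11 - 2*186*(-148)) + √21) = 1/(1/(11 + 55056) + √21) = 1/(1/55067 + √21)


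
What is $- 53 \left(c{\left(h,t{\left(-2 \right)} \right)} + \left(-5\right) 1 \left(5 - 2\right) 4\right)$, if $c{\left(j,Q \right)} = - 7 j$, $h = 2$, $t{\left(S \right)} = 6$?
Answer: $3922$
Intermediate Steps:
$- 53 \left(c{\left(h,t{\left(-2 \right)} \right)} + \left(-5\right) 1 \left(5 - 2\right) 4\right) = - 53 \left(\left(-7\right) 2 + \left(-5\right) 1 \left(5 - 2\right) 4\right) = - 53 \left(-14 - 5 \cdot 3 \cdot 4\right) = - 53 \left(-14 - 60\right) = \left(-53\right) \left(-74\right) = 3922$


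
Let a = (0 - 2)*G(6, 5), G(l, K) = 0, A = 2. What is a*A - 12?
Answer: -12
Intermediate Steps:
a = 0 (a = (0 - 2)*0 = -2*0 = 0)
a*A - 12 = 0*2 - 12 = 0 - 12 = -12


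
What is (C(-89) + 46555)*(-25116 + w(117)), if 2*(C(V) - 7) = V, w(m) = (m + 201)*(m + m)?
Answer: 2293126680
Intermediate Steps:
w(m) = 2*m*(201 + m) (w(m) = (201 + m)*(2*m) = 2*m*(201 + m))
C(V) = 7 + V/2
(C(-89) + 46555)*(-25116 + w(117)) = ((7 + (1/2)*(-89)) + 46555)*(-25116 + 2*117*(201 + 117)) = ((7 - 89/2) + 46555)*(-25116 + 2*117*318) = (-75/2 + 46555)*(-25116 + 74412) = (93035/2)*49296 = 2293126680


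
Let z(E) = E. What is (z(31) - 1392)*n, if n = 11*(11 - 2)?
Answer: -134739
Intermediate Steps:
n = 99 (n = 11*9 = 99)
(z(31) - 1392)*n = (31 - 1392)*99 = -1361*99 = -134739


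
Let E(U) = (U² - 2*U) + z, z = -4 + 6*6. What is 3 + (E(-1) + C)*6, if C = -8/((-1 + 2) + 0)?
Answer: 165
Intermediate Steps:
z = 32 (z = -4 + 36 = 32)
E(U) = 32 + U² - 2*U (E(U) = (U² - 2*U) + 32 = 32 + U² - 2*U)
C = -8 (C = -8/(1 + 0) = -8/1 = -8*1 = -8)
3 + (E(-1) + C)*6 = 3 + ((32 + (-1)² - 2*(-1)) - 8)*6 = 3 + ((32 + 1 + 2) - 8)*6 = 3 + (35 - 8)*6 = 3 + 27*6 = 3 + 162 = 165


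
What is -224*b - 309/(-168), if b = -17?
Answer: 213351/56 ≈ 3809.8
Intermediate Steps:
-224*b - 309/(-168) = -224*(-17) - 309/(-168) = 3808 - 309*(-1/168) = 3808 + 103/56 = 213351/56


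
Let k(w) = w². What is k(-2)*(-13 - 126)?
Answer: -556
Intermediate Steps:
k(-2)*(-13 - 126) = (-2)²*(-13 - 126) = 4*(-139) = -556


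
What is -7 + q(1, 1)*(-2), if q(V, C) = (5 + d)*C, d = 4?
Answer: -25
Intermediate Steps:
q(V, C) = 9*C (q(V, C) = (5 + 4)*C = 9*C)
-7 + q(1, 1)*(-2) = -7 + (9*1)*(-2) = -7 + 9*(-2) = -7 - 18 = -25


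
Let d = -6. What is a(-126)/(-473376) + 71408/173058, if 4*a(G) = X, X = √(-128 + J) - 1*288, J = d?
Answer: 704485283/1706697996 - I*√134/1893504 ≈ 0.41278 - 6.1134e-6*I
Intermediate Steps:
J = -6
X = -288 + I*√134 (X = √(-128 - 6) - 1*288 = √(-134) - 288 = I*√134 - 288 = -288 + I*√134 ≈ -288.0 + 11.576*I)
a(G) = -72 + I*√134/4 (a(G) = (-288 + I*√134)/4 = -72 + I*√134/4)
a(-126)/(-473376) + 71408/173058 = (-72 + I*√134/4)/(-473376) + 71408/173058 = (-72 + I*√134/4)*(-1/473376) + 71408*(1/173058) = (3/19724 - I*√134/1893504) + 35704/86529 = 704485283/1706697996 - I*√134/1893504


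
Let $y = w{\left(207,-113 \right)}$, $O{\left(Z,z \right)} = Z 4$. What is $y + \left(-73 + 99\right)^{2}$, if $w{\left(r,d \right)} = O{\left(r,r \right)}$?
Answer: $1504$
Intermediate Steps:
$O{\left(Z,z \right)} = 4 Z$
$w{\left(r,d \right)} = 4 r$
$y = 828$ ($y = 4 \cdot 207 = 828$)
$y + \left(-73 + 99\right)^{2} = 828 + \left(-73 + 99\right)^{2} = 828 + 26^{2} = 828 + 676 = 1504$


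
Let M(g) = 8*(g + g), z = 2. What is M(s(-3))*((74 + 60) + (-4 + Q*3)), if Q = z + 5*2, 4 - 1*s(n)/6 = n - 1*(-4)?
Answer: 47808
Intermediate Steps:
s(n) = -6*n (s(n) = 24 - 6*(n - 1*(-4)) = 24 - 6*(n + 4) = 24 - 6*(4 + n) = 24 + (-24 - 6*n) = -6*n)
M(g) = 16*g (M(g) = 8*(2*g) = 16*g)
Q = 12 (Q = 2 + 5*2 = 2 + 10 = 12)
M(s(-3))*((74 + 60) + (-4 + Q*3)) = (16*(-6*(-3)))*((74 + 60) + (-4 + 12*3)) = (16*18)*(134 + (-4 + 36)) = 288*(134 + 32) = 288*166 = 47808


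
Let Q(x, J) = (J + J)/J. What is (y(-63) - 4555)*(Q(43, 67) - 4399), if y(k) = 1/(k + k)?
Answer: 2523574607/126 ≈ 2.0028e+7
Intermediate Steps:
Q(x, J) = 2 (Q(x, J) = (2*J)/J = 2)
y(k) = 1/(2*k)
(y(-63) - 4555)*(Q(43, 67) - 4399) = ((½)/(-63) - 4555)*(2 - 4399) = ((½)*(-1/63) - 4555)*(-4397) = (-1/126 - 4555)*(-4397) = -573931/126*(-4397) = 2523574607/126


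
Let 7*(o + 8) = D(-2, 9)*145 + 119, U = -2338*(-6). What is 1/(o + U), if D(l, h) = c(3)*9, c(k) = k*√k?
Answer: 229271/3202949802 - 3045*√3/1067649934 ≈ 6.6641e-5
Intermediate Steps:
c(k) = k^(3/2)
D(l, h) = 27*√3 (D(l, h) = 3^(3/2)*9 = (3*√3)*9 = 27*√3)
U = 14028
o = 9 + 3915*√3/7 (o = -8 + ((27*√3)*145 + 119)/7 = -8 + (3915*√3 + 119)/7 = -8 + (119 + 3915*√3)/7 = -8 + (17 + 3915*√3/7) = 9 + 3915*√3/7 ≈ 977.71)
1/(o + U) = 1/((9 + 3915*√3/7) + 14028) = 1/(14037 + 3915*√3/7)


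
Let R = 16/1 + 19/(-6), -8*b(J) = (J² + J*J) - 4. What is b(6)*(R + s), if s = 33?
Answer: -4675/12 ≈ -389.58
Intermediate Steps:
b(J) = ½ - J²/4 (b(J) = -((J² + J*J) - 4)/8 = -((J² + J²) - 4)/8 = -(2*J² - 4)/8 = -(-4 + 2*J²)/8 = ½ - J²/4)
R = 77/6 (R = 16*1 + 19*(-⅙) = 16 - 19/6 = 77/6 ≈ 12.833)
b(6)*(R + s) = (½ - ¼*6²)*(77/6 + 33) = (½ - ¼*36)*(275/6) = (½ - 9)*(275/6) = -17/2*275/6 = -4675/12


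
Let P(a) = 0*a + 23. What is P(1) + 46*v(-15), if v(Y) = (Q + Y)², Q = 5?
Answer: 4623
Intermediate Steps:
v(Y) = (5 + Y)²
P(a) = 23 (P(a) = 0 + 23 = 23)
P(1) + 46*v(-15) = 23 + 46*(5 - 15)² = 23 + 46*(-10)² = 23 + 46*100 = 23 + 4600 = 4623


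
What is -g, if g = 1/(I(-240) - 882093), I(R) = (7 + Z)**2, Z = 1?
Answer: 1/882029 ≈ 1.1337e-6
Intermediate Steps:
I(R) = 64 (I(R) = (7 + 1)**2 = 8**2 = 64)
g = -1/882029 (g = 1/(64 - 882093) = 1/(-882029) = -1/882029 ≈ -1.1337e-6)
-g = -1*(-1/882029) = 1/882029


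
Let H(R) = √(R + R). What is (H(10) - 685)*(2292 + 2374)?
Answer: -3196210 + 9332*√5 ≈ -3.1753e+6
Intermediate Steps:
H(R) = √2*√R (H(R) = √(2*R) = √2*√R)
(H(10) - 685)*(2292 + 2374) = (√2*√10 - 685)*(2292 + 2374) = (2*√5 - 685)*4666 = (-685 + 2*√5)*4666 = -3196210 + 9332*√5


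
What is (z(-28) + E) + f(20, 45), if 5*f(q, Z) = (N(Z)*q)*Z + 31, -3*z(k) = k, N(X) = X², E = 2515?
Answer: 5505458/15 ≈ 3.6703e+5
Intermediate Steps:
z(k) = -k/3
f(q, Z) = 31/5 + q*Z³/5 (f(q, Z) = ((Z²*q)*Z + 31)/5 = ((q*Z²)*Z + 31)/5 = (q*Z³ + 31)/5 = (31 + q*Z³)/5 = 31/5 + q*Z³/5)
(z(-28) + E) + f(20, 45) = (-⅓*(-28) + 2515) + (31/5 + (⅕)*20*45³) = (28/3 + 2515) + (31/5 + (⅕)*20*91125) = 7573/3 + (31/5 + 364500) = 7573/3 + 1822531/5 = 5505458/15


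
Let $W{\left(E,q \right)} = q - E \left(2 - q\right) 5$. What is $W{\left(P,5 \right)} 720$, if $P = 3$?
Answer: $36000$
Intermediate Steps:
$W{\left(E,q \right)} = q - 5 E \left(2 - q\right)$
$W{\left(P,5 \right)} 720 = \left(5 - 30 + 5 \cdot 3 \cdot 5\right) 720 = \left(5 - 30 + 75\right) 720 = 50 \cdot 720 = 36000$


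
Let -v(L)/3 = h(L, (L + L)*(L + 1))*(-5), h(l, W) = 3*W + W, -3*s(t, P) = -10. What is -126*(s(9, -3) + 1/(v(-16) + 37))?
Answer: -12111666/28837 ≈ -420.00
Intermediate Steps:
s(t, P) = 10/3 (s(t, P) = -⅓*(-10) = 10/3)
h(l, W) = 4*W
v(L) = 120*L*(1 + L) (v(L) = -3*4*((L + L)*(L + 1))*(-5) = -3*4*((2*L)*(1 + L))*(-5) = -3*4*(2*L*(1 + L))*(-5) = -3*8*L*(1 + L)*(-5) = -(-120)*L*(1 + L) = 120*L*(1 + L))
-126*(s(9, -3) + 1/(v(-16) + 37)) = -126*(10/3 + 1/(120*(-16)*(1 - 16) + 37)) = -126*(10/3 + 1/(120*(-16)*(-15) + 37)) = -126*(10/3 + 1/(28800 + 37)) = -126*(10/3 + 1/28837) = -126*288373/86511 = -12111666/28837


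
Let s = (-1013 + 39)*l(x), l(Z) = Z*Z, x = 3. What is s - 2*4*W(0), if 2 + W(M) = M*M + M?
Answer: -8750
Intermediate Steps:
W(M) = -2 + M + M² (W(M) = -2 + (M*M + M) = -2 + (M² + M) = -2 + (M + M²) = -2 + M + M²)
l(Z) = Z²
s = -8766 (s = (-1013 + 39)*3² = -974*9 = -8766)
s - 2*4*W(0) = -8766 - 2*4*(-2 + 0 + 0²) = -8766 - 8*(-2 + 0 + 0) = -8766 - 8*(-2) = -8766 - 1*(-16) = -8766 + 16 = -8750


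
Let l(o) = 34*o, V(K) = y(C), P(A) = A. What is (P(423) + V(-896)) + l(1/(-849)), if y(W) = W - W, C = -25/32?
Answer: 359093/849 ≈ 422.96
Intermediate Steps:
C = -25/32 (C = -25*1/32 = -25/32 ≈ -0.78125)
y(W) = 0
V(K) = 0
(P(423) + V(-896)) + l(1/(-849)) = (423 + 0) + 34/(-849) = 423 + 34*(-1/849) = 423 - 34/849 = 359093/849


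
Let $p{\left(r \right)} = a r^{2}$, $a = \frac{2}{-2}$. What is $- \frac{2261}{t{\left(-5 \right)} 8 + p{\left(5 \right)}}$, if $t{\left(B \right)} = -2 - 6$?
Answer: $\frac{2261}{89} \approx 25.404$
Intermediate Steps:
$t{\left(B \right)} = -8$ ($t{\left(B \right)} = -2 - 6 = -8$)
$a = -1$ ($a = 2 \left(- \frac{1}{2}\right) = -1$)
$p{\left(r \right)} = - r^{2}$
$- \frac{2261}{t{\left(-5 \right)} 8 + p{\left(5 \right)}} = - \frac{2261}{\left(-8\right) 8 - 5^{2}} = - \frac{2261}{-64 - 25} = - \frac{2261}{-89} = \left(-2261\right) \left(- \frac{1}{89}\right) = \frac{2261}{89}$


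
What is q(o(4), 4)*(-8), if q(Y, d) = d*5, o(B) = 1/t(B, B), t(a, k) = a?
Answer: -160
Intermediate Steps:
o(B) = 1/B
q(Y, d) = 5*d
q(o(4), 4)*(-8) = (5*4)*(-8) = 20*(-8) = -160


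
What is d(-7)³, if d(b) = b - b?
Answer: 0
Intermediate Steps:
d(b) = 0
d(-7)³ = 0³ = 0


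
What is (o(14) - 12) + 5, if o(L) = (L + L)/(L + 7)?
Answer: -17/3 ≈ -5.6667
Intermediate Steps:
o(L) = 2*L/(7 + L) (o(L) = (2*L)/(7 + L) = 2*L/(7 + L))
(o(14) - 12) + 5 = (2*14/(7 + 14) - 12) + 5 = (2*14/21 - 12) + 5 = (2*14*(1/21) - 12) + 5 = (4/3 - 12) + 5 = -32/3 + 5 = -17/3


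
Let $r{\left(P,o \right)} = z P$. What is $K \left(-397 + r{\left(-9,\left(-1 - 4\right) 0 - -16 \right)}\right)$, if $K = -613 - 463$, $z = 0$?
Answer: $427172$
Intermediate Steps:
$K = -1076$
$r{\left(P,o \right)} = 0$ ($r{\left(P,o \right)} = 0 P = 0$)
$K \left(-397 + r{\left(-9,\left(-1 - 4\right) 0 - -16 \right)}\right) = - 1076 \left(-397 + 0\right) = \left(-1076\right) \left(-397\right) = 427172$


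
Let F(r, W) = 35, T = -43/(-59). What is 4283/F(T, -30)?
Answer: 4283/35 ≈ 122.37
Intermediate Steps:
T = 43/59 (T = -43*(-1/59) = 43/59 ≈ 0.72881)
4283/F(T, -30) = 4283/35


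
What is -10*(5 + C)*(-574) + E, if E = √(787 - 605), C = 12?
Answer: 97580 + √182 ≈ 97594.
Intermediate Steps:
E = √182 ≈ 13.491
-10*(5 + C)*(-574) + E = -10*(5 + 12)*(-574) + √182 = -10*17*(-574) + √182 = -170*(-574) + √182 = 97580 + √182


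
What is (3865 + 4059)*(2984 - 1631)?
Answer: 10721172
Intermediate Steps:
(3865 + 4059)*(2984 - 1631) = 7924*1353 = 10721172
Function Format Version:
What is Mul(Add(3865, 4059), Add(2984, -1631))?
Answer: 10721172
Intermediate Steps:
Mul(Add(3865, 4059), Add(2984, -1631)) = Mul(7924, 1353) = 10721172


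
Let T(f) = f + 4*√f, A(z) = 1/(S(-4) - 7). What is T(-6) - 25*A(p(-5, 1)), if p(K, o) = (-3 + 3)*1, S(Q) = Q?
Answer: -41/11 + 4*I*√6 ≈ -3.7273 + 9.798*I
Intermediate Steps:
p(K, o) = 0 (p(K, o) = 0*1 = 0)
A(z) = -1/11 (A(z) = 1/(-4 - 7) = 1/(-11) = -1/11)
T(-6) - 25*A(p(-5, 1)) = (-6 + 4*√(-6)) - 25*(-1/11) = (-6 + 4*(I*√6)) + 25/11 = (-6 + 4*I*√6) + 25/11 = -41/11 + 4*I*√6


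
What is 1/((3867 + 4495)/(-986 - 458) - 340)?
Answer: -722/249661 ≈ -0.0028919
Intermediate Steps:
1/((3867 + 4495)/(-986 - 458) - 340) = 1/(8362/(-1444) - 340) = 1/(8362*(-1/1444) - 340) = 1/(-4181/722 - 340) = 1/(-249661/722) = -722/249661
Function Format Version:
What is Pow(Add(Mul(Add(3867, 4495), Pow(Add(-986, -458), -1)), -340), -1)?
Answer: Rational(-722, 249661) ≈ -0.0028919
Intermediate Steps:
Pow(Add(Mul(Add(3867, 4495), Pow(Add(-986, -458), -1)), -340), -1) = Pow(Add(Mul(8362, Pow(-1444, -1)), -340), -1) = Pow(Add(Mul(8362, Rational(-1, 1444)), -340), -1) = Pow(Add(Rational(-4181, 722), -340), -1) = Pow(Rational(-249661, 722), -1) = Rational(-722, 249661)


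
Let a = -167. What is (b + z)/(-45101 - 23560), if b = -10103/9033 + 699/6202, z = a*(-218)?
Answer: -2039504833657/3846572270226 ≈ -0.53021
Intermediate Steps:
z = 36406 (z = -167*(-218) = 36406)
b = -56344739/56022666 (b = -10103*1/9033 + 699*(1/6202) = -10103/9033 + 699/6202 = -56344739/56022666 ≈ -1.0057)
(b + z)/(-45101 - 23560) = (-56344739/56022666 + 36406)/(-45101 - 23560) = (2039504833657/56022666)/(-68661) = (2039504833657/56022666)*(-1/68661) = -2039504833657/3846572270226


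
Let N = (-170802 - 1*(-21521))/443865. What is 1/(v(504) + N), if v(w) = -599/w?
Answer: -74569320/113704253 ≈ -0.65582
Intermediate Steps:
N = -149281/443865 (N = (-170802 + 21521)*(1/443865) = -149281*1/443865 = -149281/443865 ≈ -0.33632)
1/(v(504) + N) = 1/(-599/504 - 149281/443865) = 1/(-113704253/74569320) = -74569320/113704253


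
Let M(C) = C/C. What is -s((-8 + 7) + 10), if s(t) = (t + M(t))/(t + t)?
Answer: -5/9 ≈ -0.55556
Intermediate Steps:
M(C) = 1
s(t) = (1 + t)/(2*t) (s(t) = (t + 1)/(t + t) = (1 + t)/((2*t)) = (1 + t)*(1/(2*t)) = (1 + t)/(2*t))
-s((-8 + 7) + 10) = -(1 + ((-8 + 7) + 10))/(2*((-8 + 7) + 10)) = -(1 + (-1 + 10))/(2*(-1 + 10)) = -(1 + 9)/(2*9) = -10/(2*9) = -1*5/9 = -5/9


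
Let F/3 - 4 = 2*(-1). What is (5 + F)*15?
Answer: 165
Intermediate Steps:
F = 6 (F = 12 + 3*(2*(-1)) = 12 + 3*(-2) = 12 - 6 = 6)
(5 + F)*15 = (5 + 6)*15 = 11*15 = 165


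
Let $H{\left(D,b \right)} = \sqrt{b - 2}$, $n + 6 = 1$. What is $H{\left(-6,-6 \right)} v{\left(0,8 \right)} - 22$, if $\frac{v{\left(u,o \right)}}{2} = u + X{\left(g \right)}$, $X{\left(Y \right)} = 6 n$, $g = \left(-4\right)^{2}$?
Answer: $-22 - 120 i \sqrt{2} \approx -22.0 - 169.71 i$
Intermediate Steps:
$g = 16$
$n = -5$ ($n = -6 + 1 = -5$)
$X{\left(Y \right)} = -30$ ($X{\left(Y \right)} = 6 \left(-5\right) = -30$)
$v{\left(u,o \right)} = -60 + 2 u$ ($v{\left(u,o \right)} = 2 \left(u - 30\right) = 2 \left(-30 + u\right) = -60 + 2 u$)
$H{\left(D,b \right)} = \sqrt{-2 + b}$
$H{\left(-6,-6 \right)} v{\left(0,8 \right)} - 22 = \sqrt{-2 - 6} \left(-60 + 2 \cdot 0\right) - 22 = \sqrt{-8} \left(-60 + 0\right) - 22 = 2 i \sqrt{2} \left(-60\right) - 22 = - 120 i \sqrt{2} - 22 = -22 - 120 i \sqrt{2}$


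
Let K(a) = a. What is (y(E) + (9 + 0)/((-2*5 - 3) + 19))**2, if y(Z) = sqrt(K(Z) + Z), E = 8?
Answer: 121/4 ≈ 30.250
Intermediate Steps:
y(Z) = sqrt(2)*sqrt(Z) (y(Z) = sqrt(Z + Z) = sqrt(2*Z) = sqrt(2)*sqrt(Z))
(y(E) + (9 + 0)/((-2*5 - 3) + 19))**2 = (sqrt(2)*sqrt(8) + (9 + 0)/((-2*5 - 3) + 19))**2 = (sqrt(2)*(2*sqrt(2)) + 9/((-10 - 3) + 19))**2 = (4 + 9/(-13 + 19))**2 = (4 + 9/6)**2 = (4 + 9*(1/6))**2 = (4 + 3/2)**2 = (11/2)**2 = 121/4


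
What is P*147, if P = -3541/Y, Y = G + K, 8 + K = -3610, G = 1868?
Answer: 74361/250 ≈ 297.44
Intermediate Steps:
K = -3618 (K = -8 - 3610 = -3618)
Y = -1750 (Y = 1868 - 3618 = -1750)
P = 3541/1750 (P = -3541/(-1750) = -3541*(-1/1750) = 3541/1750 ≈ 2.0234)
P*147 = (3541/1750)*147 = 74361/250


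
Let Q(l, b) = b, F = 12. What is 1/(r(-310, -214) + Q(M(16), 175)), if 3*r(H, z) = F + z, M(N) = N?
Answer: 3/323 ≈ 0.0092879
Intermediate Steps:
r(H, z) = 4 + z/3 (r(H, z) = (12 + z)/3 = 4 + z/3)
1/(r(-310, -214) + Q(M(16), 175)) = 1/((4 + (⅓)*(-214)) + 175) = 1/((4 - 214/3) + 175) = 1/(-202/3 + 175) = 1/(323/3) = 3/323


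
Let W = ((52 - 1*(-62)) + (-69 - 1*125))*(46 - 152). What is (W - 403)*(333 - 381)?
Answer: -387696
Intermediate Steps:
W = 8480 (W = ((52 + 62) + (-69 - 125))*(-106) = (114 - 194)*(-106) = -80*(-106) = 8480)
(W - 403)*(333 - 381) = (8480 - 403)*(333 - 381) = 8077*(-48) = -387696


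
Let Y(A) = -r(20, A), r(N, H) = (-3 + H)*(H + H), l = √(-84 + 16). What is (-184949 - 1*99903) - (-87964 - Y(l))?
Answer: -196752 + 12*I*√17 ≈ -1.9675e+5 + 49.477*I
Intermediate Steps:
l = 2*I*√17 (l = √(-68) = 2*I*√17 ≈ 8.2462*I)
r(N, H) = 2*H*(-3 + H) (r(N, H) = (-3 + H)*(2*H) = 2*H*(-3 + H))
Y(A) = -2*A*(-3 + A)
(-184949 - 1*99903) - (-87964 - Y(l)) = (-184949 - 1*99903) - (-87964 - 2*2*I*√17*(3 - 2*I*√17)) = (-184949 - 99903) - (-87964 - 2*2*I*√17*(3 - 2*I*√17)) = -284852 - (-87964 - 4*I*√17*(3 - 2*I*√17)) = -284852 + (87964 + 4*I*√17*(3 - 2*I*√17)) = -196888 + 4*I*√17*(3 - 2*I*√17)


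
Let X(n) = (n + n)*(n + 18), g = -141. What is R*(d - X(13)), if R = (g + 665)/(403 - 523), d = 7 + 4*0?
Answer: 104669/30 ≈ 3489.0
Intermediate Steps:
X(n) = 2*n*(18 + n) (X(n) = (2*n)*(18 + n) = 2*n*(18 + n))
d = 7 (d = 7 + 0 = 7)
R = -131/30 (R = (-141 + 665)/(403 - 523) = 524/(-120) = 524*(-1/120) = -131/30 ≈ -4.3667)
R*(d - X(13)) = -131*(7 - 2*13*(18 + 13))/30 = -131*(7 - 2*13*31)/30 = -131*(7 - 1*806)/30 = -131*(7 - 806)/30 = -131/30*(-799) = 104669/30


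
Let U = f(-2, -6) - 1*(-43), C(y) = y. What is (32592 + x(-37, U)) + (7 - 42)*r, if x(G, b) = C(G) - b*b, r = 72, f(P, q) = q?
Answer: 28666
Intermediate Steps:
U = 37 (U = -6 - 1*(-43) = -6 + 43 = 37)
x(G, b) = G - b² (x(G, b) = G - b*b = G - b²)
(32592 + x(-37, U)) + (7 - 42)*r = (32592 + (-37 - 1*37²)) + (7 - 42)*72 = (32592 + (-37 - 1*1369)) - 35*72 = (32592 + (-37 - 1369)) - 2520 = (32592 - 1406) - 2520 = 31186 - 2520 = 28666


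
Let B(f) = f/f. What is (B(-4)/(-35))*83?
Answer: -83/35 ≈ -2.3714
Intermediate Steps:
B(f) = 1
(B(-4)/(-35))*83 = (1/(-35))*83 = (1*(-1/35))*83 = -1/35*83 = -83/35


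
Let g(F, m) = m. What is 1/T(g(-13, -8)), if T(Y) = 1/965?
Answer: 965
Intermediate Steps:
T(Y) = 1/965
1/T(g(-13, -8)) = 1/(1/965) = 965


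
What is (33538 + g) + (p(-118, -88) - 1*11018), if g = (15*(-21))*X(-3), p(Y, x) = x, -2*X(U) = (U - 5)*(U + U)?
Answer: 29992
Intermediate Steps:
X(U) = -U*(-5 + U) (X(U) = -(U - 5)*(U + U)/2 = -(-5 + U)*2*U/2 = -U*(-5 + U))
g = 7560 (g = (15*(-21))*(-3*(5 - 1*(-3))) = -(-945)*(5 + 3) = -(-945)*8 = -315*(-24) = 7560)
(33538 + g) + (p(-118, -88) - 1*11018) = (33538 + 7560) + (-88 - 1*11018) = 41098 + (-88 - 11018) = 41098 - 11106 = 29992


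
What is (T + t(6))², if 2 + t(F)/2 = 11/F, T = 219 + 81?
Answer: 808201/9 ≈ 89800.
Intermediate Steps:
T = 300
t(F) = -4 + 22/F (t(F) = -4 + 2*(11/F) = -4 + 22/F)
(T + t(6))² = (300 + (-4 + 22/6))² = (300 + (-4 + 22*(⅙)))² = (300 + (-4 + 11/3))² = (300 - ⅓)² = (899/3)² = 808201/9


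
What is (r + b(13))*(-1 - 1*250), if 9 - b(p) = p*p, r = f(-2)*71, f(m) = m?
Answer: 75802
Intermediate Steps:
r = -142 (r = -2*71 = -142)
b(p) = 9 - p**2 (b(p) = 9 - p*p = 9 - p**2)
(r + b(13))*(-1 - 1*250) = (-142 + (9 - 1*13**2))*(-1 - 1*250) = (-142 + (9 - 1*169))*(-1 - 250) = (-142 + (9 - 169))*(-251) = (-142 - 160)*(-251) = -302*(-251) = 75802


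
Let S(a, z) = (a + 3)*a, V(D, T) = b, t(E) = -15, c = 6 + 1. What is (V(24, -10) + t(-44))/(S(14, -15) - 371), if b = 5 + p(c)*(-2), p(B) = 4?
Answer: 18/133 ≈ 0.13534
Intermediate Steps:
c = 7
b = -3 (b = 5 + 4*(-2) = 5 - 8 = -3)
V(D, T) = -3
S(a, z) = a*(3 + a) (S(a, z) = (3 + a)*a = a*(3 + a))
(V(24, -10) + t(-44))/(S(14, -15) - 371) = (-3 - 15)/(14*(3 + 14) - 371) = -18/(14*17 - 371) = -18/(238 - 371) = -18/(-133) = -18*(-1/133) = 18/133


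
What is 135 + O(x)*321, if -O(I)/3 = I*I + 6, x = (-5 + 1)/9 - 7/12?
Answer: -959075/144 ≈ -6660.2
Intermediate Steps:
x = -37/36 (x = -4*⅑ - 7*1/12 = -4/9 - 7/12 = -37/36 ≈ -1.0278)
O(I) = -18 - 3*I² (O(I) = -3*(I*I + 6) = -3*(I² + 6) = -3*(6 + I²) = -18 - 3*I²)
135 + O(x)*321 = 135 + (-18 - 3*(-37/36)²)*321 = 135 + (-18 - 3*1369/1296)*321 = 135 + (-18 - 1369/432)*321 = 135 - 9145/432*321 = 135 - 978515/144 = -959075/144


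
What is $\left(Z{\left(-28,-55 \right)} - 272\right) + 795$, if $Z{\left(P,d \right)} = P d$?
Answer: $2063$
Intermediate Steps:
$\left(Z{\left(-28,-55 \right)} - 272\right) + 795 = \left(\left(-28\right) \left(-55\right) - 272\right) + 795 = \left(1540 - 272\right) + 795 = 1268 + 795 = 2063$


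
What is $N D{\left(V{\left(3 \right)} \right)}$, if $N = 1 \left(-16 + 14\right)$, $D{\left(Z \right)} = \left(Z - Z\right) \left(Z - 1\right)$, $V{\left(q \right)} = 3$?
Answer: $0$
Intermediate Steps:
$D{\left(Z \right)} = 0$ ($D{\left(Z \right)} = 0 \left(-1 + Z\right) = 0$)
$N = -2$ ($N = 1 \left(-2\right) = -2$)
$N D{\left(V{\left(3 \right)} \right)} = \left(-2\right) 0 = 0$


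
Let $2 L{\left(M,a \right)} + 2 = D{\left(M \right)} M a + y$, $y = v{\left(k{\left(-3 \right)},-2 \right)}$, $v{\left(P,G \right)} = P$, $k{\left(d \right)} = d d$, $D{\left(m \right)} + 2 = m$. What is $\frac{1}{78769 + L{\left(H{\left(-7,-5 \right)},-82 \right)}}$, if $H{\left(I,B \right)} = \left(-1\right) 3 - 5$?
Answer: $\frac{2}{150985} \approx 1.3246 \cdot 10^{-5}$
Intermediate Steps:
$D{\left(m \right)} = -2 + m$
$k{\left(d \right)} = d^{2}$
$H{\left(I,B \right)} = -8$ ($H{\left(I,B \right)} = -3 - 5 = -8$)
$y = 9$ ($y = \left(-3\right)^{2} = 9$)
$L{\left(M,a \right)} = \frac{7}{2} + \frac{M a \left(-2 + M\right)}{2}$ ($L{\left(M,a \right)} = -1 + \frac{\left(-2 + M\right) M a + 9}{2} = -1 + \frac{M \left(-2 + M\right) a + 9}{2} = -1 + \frac{M a \left(-2 + M\right) + 9}{2} = -1 + \frac{9 + M a \left(-2 + M\right)}{2} = -1 + \left(\frac{9}{2} + \frac{M a \left(-2 + M\right)}{2}\right) = \frac{7}{2} + \frac{M a \left(-2 + M\right)}{2}$)
$\frac{1}{78769 + L{\left(H{\left(-7,-5 \right)},-82 \right)}} = \frac{1}{78769 + \left(\frac{7}{2} + \frac{1}{2} \left(-8\right) \left(-82\right) \left(-2 - 8\right)\right)} = \frac{1}{78769 + \left(\frac{7}{2} + \frac{1}{2} \left(-8\right) \left(-82\right) \left(-10\right)\right)} = \frac{1}{78769 + \left(\frac{7}{2} - 3280\right)} = \frac{1}{78769 - \frac{6553}{2}} = \frac{1}{\frac{150985}{2}} = \frac{2}{150985}$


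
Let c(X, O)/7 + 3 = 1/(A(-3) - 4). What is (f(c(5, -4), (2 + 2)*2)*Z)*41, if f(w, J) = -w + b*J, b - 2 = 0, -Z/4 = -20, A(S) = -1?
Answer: 125952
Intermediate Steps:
Z = 80 (Z = -4*(-20) = 80)
c(X, O) = -112/5 (c(X, O) = -21 + 7/(-1 - 4) = -21 + 7/(-5) = -21 + 7*(-1/5) = -21 - 7/5 = -112/5)
b = 2 (b = 2 + 0 = 2)
f(w, J) = -w + 2*J
(f(c(5, -4), (2 + 2)*2)*Z)*41 = ((-1*(-112/5) + 2*((2 + 2)*2))*80)*41 = ((112/5 + 2*(4*2))*80)*41 = ((112/5 + 2*8)*80)*41 = ((112/5 + 16)*80)*41 = ((192/5)*80)*41 = 3072*41 = 125952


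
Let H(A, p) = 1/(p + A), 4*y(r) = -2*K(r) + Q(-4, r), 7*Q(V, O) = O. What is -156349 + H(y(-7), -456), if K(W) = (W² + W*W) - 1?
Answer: -315668635/2019 ≈ -1.5635e+5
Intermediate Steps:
Q(V, O) = O/7
K(W) = -1 + 2*W² (K(W) = (W² + W²) - 1 = 2*W² - 1 = -1 + 2*W²)
y(r) = ½ - r² + r/28 (y(r) = (-2*(-1 + 2*r²) + r/7)/4 = ((2 - 4*r²) + r/7)/4 = (2 - 4*r² + r/7)/4 = ½ - r² + r/28)
H(A, p) = 1/(A + p)
-156349 + H(y(-7), -456) = -156349 + 1/((½ - 1*(-7)² + (1/28)*(-7)) - 456) = -156349 + 1/((½ - 1*49 - ¼) - 456) = -156349 + 1/((½ - 49 - ¼) - 456) = -156349 + 1/(-195/4 - 456) = -156349 + 1/(-2019/4) = -156349 - 4/2019 = -315668635/2019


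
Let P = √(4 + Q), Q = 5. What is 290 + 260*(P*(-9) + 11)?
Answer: -3870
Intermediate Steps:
P = 3 (P = √(4 + 5) = √9 = 3)
290 + 260*(P*(-9) + 11) = 290 + 260*(3*(-9) + 11) = 290 + 260*(-27 + 11) = 290 + 260*(-16) = 290 - 4160 = -3870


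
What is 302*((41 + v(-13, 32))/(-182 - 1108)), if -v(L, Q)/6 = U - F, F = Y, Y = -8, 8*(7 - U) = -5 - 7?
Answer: 8758/645 ≈ 13.578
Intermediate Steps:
U = 17/2 (U = 7 - (-5 - 7)/8 = 7 - ⅛*(-12) = 7 + 3/2 = 17/2 ≈ 8.5000)
F = -8
v(L, Q) = -99 (v(L, Q) = -6*(17/2 - 1*(-8)) = -6*(17/2 + 8) = -6*33/2 = -99)
302*((41 + v(-13, 32))/(-182 - 1108)) = 302*((41 - 99)/(-182 - 1108)) = 302*(-58/(-1290)) = 302*(-58*(-1/1290)) = 302*(29/645) = 8758/645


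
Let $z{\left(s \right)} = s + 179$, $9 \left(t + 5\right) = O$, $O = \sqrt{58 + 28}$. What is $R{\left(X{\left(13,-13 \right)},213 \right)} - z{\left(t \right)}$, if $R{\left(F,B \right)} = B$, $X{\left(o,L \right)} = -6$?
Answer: $39 - \frac{\sqrt{86}}{9} \approx 37.97$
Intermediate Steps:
$O = \sqrt{86} \approx 9.2736$
$t = -5 + \frac{\sqrt{86}}{9} \approx -3.9696$
$z{\left(s \right)} = 179 + s$
$R{\left(X{\left(13,-13 \right)},213 \right)} - z{\left(t \right)} = 213 - \left(179 - \left(5 - \frac{\sqrt{86}}{9}\right)\right) = 213 - \left(174 + \frac{\sqrt{86}}{9}\right) = 39 - \frac{\sqrt{86}}{9}$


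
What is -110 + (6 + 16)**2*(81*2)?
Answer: 78298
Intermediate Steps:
-110 + (6 + 16)**2*(81*2) = -110 + 22**2*162 = -110 + 484*162 = -110 + 78408 = 78298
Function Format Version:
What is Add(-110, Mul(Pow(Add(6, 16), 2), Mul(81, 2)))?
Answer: 78298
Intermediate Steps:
Add(-110, Mul(Pow(Add(6, 16), 2), Mul(81, 2))) = Add(-110, Mul(Pow(22, 2), 162)) = Add(-110, Mul(484, 162)) = Add(-110, 78408) = 78298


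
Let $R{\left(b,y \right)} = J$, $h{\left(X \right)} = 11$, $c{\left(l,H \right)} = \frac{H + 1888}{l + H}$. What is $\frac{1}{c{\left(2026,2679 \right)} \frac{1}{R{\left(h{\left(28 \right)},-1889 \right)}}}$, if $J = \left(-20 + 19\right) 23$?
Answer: $- \frac{108215}{4567} \approx -23.695$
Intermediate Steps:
$c{\left(l,H \right)} = \frac{1888 + H}{H + l}$
$J = -23$ ($J = \left(-1\right) 23 = -23$)
$R{\left(b,y \right)} = -23$
$\frac{1}{c{\left(2026,2679 \right)} \frac{1}{R{\left(h{\left(28 \right)},-1889 \right)}}} = \frac{1}{\frac{1888 + 2679}{2679 + 2026} \frac{1}{-23}} = \frac{1}{\frac{1}{4705} \cdot 4567 \left(- \frac{1}{23}\right)} = \frac{1}{\frac{4567}{4705} \left(- \frac{1}{23}\right)} = \frac{1}{- \frac{4567}{108215}} = - \frac{108215}{4567}$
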